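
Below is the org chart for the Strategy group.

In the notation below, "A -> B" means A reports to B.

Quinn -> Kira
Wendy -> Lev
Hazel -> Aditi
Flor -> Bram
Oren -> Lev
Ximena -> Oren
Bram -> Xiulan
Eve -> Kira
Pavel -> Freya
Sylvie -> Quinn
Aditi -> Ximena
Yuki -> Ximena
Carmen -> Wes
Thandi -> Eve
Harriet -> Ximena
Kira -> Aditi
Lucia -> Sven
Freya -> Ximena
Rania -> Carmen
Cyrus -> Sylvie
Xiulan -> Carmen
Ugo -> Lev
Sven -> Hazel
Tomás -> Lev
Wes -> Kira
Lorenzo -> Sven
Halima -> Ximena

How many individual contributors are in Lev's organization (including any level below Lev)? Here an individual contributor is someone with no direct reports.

13

The people in Lev's organization with no one reporting to them are Tomás, Wendy, Ugo, Halima, Harriet, Pavel, Yuki, Lorenzo, Lucia, Cyrus, Thandi, Flor, Rania. That is 13.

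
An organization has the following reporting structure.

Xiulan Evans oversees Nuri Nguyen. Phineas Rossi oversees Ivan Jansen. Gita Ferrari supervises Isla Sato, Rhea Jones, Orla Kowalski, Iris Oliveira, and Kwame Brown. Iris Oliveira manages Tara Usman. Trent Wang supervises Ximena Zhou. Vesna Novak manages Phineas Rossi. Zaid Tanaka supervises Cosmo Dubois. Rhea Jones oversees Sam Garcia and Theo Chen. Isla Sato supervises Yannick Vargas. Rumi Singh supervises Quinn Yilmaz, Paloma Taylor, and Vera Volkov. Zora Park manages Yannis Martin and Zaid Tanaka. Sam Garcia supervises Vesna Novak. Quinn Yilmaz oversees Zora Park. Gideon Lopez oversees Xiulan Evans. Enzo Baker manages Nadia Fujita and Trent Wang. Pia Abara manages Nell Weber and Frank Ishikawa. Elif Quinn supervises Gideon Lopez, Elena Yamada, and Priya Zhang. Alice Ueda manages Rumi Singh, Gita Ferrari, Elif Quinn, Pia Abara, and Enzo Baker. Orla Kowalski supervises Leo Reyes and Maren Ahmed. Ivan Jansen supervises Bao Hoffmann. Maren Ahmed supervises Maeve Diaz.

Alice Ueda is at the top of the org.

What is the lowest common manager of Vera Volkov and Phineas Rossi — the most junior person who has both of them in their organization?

Alice Ueda

Vera Volkov's chain of managers is Rumi Singh, Alice Ueda. Phineas Rossi's chain of managers is Vesna Novak, Sam Garcia, Rhea Jones, Gita Ferrari, Alice Ueda. The first manager that appears in both chains is Alice Ueda.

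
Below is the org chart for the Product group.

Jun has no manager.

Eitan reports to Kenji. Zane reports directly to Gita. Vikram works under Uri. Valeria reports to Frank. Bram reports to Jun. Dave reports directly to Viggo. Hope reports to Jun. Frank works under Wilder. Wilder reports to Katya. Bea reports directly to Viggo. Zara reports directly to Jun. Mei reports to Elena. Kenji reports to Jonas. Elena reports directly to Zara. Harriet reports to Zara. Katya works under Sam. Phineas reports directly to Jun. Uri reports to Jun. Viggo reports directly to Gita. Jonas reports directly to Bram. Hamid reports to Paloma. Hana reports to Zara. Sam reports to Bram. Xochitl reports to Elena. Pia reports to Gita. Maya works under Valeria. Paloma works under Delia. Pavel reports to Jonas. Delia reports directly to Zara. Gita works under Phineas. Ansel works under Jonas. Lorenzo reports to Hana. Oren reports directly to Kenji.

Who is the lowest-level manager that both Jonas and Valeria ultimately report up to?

Jonas's chain of managers is Bram, Jun. Valeria's chain of managers is Frank, Wilder, Katya, Sam, Bram, Jun. The first manager that appears in both chains is Bram.

Bram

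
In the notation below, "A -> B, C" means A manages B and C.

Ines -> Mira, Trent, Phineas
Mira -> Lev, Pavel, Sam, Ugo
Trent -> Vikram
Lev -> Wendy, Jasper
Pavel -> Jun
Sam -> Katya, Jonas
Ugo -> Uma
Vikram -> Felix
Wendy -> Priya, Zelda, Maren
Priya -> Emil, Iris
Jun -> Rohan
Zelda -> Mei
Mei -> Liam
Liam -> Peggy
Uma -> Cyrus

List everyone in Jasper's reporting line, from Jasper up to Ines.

Jasper reports to Lev. Lev reports to Mira. Mira reports to Ines. Ines is at the top.

Jasper -> Lev -> Mira -> Ines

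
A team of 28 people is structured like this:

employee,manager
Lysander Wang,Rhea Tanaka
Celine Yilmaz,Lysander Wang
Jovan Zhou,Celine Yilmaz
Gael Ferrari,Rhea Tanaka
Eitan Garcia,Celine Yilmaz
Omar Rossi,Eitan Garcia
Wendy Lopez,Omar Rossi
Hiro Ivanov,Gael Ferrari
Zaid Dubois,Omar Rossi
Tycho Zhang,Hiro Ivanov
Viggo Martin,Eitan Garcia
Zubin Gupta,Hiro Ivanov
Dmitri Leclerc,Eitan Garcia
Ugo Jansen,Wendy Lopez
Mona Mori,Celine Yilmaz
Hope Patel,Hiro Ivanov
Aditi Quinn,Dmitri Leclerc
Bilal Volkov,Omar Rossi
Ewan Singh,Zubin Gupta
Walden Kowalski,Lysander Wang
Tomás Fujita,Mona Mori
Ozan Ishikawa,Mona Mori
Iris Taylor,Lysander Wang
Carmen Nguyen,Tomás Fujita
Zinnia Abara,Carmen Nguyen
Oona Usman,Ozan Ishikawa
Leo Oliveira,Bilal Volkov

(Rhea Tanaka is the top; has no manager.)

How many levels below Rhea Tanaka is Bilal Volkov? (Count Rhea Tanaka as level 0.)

Chain from Bilal Volkov up to Rhea Tanaka: Bilal Volkov → Omar Rossi → Eitan Garcia → Celine Yilmaz → Lysander Wang → Rhea Tanaka. That is 5 steps up, so Bilal Volkov is 5 levels below Rhea Tanaka.

5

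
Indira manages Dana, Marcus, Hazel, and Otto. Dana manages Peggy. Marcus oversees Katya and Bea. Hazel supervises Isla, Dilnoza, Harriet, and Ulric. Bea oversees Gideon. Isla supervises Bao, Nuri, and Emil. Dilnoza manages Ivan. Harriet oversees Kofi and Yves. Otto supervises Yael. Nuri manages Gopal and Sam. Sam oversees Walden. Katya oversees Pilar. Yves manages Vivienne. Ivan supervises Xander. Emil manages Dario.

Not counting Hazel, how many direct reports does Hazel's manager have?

Hazel reports to Indira. Indira's other direct reports are Dana, Marcus, Otto — 3 peers.

3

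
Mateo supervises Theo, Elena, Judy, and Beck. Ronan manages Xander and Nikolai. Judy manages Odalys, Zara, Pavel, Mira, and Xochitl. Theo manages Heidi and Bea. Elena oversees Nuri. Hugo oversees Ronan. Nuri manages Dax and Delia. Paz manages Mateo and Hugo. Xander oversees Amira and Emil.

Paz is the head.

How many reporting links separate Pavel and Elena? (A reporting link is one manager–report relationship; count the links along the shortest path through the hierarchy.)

3

Pavel is 2 levels below Mateo, and Elena is 1 level below Mateo (their lowest common manager). The shortest path runs up from Pavel to Mateo and back down to Elena: 2 + 1 = 3 links.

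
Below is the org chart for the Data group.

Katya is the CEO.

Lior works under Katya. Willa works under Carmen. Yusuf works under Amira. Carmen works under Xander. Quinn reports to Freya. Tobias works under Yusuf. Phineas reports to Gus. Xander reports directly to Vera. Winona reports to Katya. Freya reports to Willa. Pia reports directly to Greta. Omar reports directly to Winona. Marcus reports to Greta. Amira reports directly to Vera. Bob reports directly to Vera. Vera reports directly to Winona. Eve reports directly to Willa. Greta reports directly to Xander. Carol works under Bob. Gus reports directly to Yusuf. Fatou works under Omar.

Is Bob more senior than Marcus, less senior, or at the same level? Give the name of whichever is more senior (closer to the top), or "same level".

Bob is 3 levels below Katya; Marcus is 5. Bob is higher.

Bob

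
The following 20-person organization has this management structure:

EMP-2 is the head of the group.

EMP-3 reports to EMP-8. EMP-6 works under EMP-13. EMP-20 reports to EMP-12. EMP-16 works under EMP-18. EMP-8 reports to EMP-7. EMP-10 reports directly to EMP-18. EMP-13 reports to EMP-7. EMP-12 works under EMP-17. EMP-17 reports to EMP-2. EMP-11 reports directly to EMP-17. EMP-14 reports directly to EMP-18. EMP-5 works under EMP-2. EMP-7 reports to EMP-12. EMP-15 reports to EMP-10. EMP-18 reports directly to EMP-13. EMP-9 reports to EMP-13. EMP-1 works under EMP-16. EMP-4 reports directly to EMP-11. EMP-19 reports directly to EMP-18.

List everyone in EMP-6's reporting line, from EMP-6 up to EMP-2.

EMP-6 reports to EMP-13. EMP-13 reports to EMP-7. EMP-7 reports to EMP-12. EMP-12 reports to EMP-17. EMP-17 reports to EMP-2. EMP-2 is at the top.

EMP-6 -> EMP-13 -> EMP-7 -> EMP-12 -> EMP-17 -> EMP-2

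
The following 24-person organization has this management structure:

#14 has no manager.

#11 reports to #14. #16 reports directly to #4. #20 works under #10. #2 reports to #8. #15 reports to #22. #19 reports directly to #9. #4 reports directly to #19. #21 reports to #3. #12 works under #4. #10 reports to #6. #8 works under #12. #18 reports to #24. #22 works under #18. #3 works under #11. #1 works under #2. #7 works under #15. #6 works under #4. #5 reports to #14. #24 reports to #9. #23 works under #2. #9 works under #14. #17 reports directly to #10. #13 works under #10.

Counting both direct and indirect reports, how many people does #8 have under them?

3

#8 directly manages #2. Under #2: #23, #1 (2). That's 3 in total.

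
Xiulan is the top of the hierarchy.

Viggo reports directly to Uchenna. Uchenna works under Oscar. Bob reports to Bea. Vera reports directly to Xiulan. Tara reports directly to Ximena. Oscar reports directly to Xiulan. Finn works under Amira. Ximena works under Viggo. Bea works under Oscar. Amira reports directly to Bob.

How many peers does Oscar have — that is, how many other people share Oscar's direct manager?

Oscar reports to Xiulan. Xiulan's other direct reports are Vera — 1 peer.

1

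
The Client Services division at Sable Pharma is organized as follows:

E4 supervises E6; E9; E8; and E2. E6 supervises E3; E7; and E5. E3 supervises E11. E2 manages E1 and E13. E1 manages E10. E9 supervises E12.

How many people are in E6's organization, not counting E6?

4

E6 directly manages E3, E7, E5. Under E3: E11 (1). E7 has no reports. E5 has no reports. So E6's organization is 3 direct reports plus everyone under them: 2 + 1 + 1 = 4.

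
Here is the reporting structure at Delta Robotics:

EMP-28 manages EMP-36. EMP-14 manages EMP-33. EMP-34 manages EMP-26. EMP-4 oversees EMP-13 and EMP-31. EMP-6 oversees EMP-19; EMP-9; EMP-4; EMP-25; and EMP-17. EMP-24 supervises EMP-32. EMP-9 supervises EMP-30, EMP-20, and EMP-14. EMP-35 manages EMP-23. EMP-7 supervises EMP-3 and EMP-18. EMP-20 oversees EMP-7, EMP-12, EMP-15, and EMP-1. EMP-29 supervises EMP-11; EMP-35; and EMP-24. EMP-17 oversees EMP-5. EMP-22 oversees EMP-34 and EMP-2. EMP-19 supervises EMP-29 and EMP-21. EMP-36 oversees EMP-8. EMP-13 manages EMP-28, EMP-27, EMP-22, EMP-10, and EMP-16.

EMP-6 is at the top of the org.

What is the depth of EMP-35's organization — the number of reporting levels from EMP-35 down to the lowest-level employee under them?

1

The longest chain under EMP-35 runs EMP-35 → EMP-23, which is 1 level below EMP-35.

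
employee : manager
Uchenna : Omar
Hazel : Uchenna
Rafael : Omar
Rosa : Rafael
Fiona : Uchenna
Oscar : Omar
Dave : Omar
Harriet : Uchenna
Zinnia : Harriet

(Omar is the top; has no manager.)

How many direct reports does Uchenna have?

3

Uchenna directly manages Hazel, Fiona, Harriet. That is 3 direct reports.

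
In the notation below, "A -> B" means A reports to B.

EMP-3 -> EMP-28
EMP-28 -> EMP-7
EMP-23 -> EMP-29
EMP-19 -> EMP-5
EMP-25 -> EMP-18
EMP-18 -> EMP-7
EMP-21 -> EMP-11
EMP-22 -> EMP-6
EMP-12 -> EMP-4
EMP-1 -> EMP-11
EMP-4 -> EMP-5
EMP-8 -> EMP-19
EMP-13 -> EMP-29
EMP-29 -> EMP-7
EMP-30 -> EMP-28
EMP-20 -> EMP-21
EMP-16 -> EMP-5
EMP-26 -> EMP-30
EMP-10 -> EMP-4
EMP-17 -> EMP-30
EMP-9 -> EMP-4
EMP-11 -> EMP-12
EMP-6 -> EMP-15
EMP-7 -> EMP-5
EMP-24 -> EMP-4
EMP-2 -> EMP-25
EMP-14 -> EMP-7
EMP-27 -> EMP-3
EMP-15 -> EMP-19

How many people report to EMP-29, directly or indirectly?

2

EMP-29 directly manages EMP-23, EMP-13. EMP-23 has no reports. EMP-13 has no reports. So EMP-29's organization is 2 direct reports plus everyone under them: 1 + 1 = 2.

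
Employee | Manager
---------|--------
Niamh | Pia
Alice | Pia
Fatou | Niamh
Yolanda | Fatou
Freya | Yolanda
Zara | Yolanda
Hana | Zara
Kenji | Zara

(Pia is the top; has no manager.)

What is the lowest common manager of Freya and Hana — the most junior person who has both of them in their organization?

Yolanda

Freya's chain of managers is Yolanda, Fatou, Niamh, Pia. Hana's chain of managers is Zara, Yolanda, Fatou, Niamh, Pia. The first manager that appears in both chains is Yolanda.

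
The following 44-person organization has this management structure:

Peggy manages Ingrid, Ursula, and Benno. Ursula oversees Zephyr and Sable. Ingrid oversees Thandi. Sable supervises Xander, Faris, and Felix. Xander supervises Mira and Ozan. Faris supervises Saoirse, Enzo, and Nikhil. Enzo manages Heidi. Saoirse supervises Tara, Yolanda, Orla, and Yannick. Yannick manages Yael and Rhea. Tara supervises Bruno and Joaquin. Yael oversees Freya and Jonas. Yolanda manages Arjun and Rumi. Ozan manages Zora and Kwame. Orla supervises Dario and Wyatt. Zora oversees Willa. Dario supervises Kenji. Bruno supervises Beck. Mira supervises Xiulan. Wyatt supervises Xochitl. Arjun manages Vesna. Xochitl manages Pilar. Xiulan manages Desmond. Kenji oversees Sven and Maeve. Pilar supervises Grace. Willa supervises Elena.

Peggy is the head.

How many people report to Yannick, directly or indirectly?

4

Yannick directly manages Yael, Rhea. Under Yael: Jonas, Freya (2). Rhea has no reports. So Yannick's organization is 2 direct reports plus everyone under them: 3 + 1 = 4.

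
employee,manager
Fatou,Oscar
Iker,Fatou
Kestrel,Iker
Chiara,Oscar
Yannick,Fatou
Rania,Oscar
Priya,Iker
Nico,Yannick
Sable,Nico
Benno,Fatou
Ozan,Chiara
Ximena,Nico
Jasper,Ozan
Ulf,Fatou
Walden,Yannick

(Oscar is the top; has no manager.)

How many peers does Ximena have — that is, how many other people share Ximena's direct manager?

Ximena reports to Nico. Nico's other direct reports are Sable — 1 peer.

1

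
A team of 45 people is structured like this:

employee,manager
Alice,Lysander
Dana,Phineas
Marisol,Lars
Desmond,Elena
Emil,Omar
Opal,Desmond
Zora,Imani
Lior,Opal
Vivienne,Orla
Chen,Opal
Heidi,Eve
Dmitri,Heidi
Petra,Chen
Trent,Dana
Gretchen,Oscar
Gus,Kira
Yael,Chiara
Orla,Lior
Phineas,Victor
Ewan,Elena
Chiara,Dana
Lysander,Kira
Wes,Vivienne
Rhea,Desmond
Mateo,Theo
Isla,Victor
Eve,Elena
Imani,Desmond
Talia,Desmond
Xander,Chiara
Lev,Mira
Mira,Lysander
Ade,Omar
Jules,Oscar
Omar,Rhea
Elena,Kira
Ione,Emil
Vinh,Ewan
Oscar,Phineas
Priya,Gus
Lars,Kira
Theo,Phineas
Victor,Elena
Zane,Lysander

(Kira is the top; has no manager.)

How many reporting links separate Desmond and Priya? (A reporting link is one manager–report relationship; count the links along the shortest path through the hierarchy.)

4

Desmond is 2 levels below Kira, and Priya is 2 levels below Kira (their lowest common manager). The shortest path runs up from Desmond to Kira and back down to Priya: 2 + 2 = 4 links.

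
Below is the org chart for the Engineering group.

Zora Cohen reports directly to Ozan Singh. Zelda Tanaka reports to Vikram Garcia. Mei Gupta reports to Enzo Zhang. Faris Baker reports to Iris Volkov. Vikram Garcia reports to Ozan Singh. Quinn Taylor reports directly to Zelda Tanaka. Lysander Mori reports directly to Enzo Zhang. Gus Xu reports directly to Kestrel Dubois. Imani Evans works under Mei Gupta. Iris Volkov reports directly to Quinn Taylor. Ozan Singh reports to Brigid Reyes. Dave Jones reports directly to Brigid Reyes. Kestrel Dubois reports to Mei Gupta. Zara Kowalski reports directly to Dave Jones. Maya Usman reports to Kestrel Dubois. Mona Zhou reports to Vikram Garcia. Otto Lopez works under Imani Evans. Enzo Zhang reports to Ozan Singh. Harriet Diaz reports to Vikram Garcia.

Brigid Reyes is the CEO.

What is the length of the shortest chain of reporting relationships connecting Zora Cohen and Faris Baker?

6

Zora Cohen is 1 level below Ozan Singh, and Faris Baker is 5 levels below Ozan Singh (their lowest common manager). The shortest path runs up from Zora Cohen to Ozan Singh and back down to Faris Baker: 1 + 5 = 6 links.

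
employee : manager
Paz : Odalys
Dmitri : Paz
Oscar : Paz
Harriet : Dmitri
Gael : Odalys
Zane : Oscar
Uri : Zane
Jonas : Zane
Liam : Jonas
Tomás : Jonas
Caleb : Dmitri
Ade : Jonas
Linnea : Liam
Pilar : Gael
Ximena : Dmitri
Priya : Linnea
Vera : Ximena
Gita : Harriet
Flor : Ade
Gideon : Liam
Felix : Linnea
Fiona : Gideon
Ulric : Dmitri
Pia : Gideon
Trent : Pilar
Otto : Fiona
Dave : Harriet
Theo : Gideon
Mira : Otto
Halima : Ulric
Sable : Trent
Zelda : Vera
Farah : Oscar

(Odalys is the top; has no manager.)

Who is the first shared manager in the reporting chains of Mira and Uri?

Zane

Mira's chain of managers is Otto, Fiona, Gideon, Liam, Jonas, Zane, Oscar, Paz, Odalys. Uri's chain of managers is Zane, Oscar, Paz, Odalys. The first manager that appears in both chains is Zane.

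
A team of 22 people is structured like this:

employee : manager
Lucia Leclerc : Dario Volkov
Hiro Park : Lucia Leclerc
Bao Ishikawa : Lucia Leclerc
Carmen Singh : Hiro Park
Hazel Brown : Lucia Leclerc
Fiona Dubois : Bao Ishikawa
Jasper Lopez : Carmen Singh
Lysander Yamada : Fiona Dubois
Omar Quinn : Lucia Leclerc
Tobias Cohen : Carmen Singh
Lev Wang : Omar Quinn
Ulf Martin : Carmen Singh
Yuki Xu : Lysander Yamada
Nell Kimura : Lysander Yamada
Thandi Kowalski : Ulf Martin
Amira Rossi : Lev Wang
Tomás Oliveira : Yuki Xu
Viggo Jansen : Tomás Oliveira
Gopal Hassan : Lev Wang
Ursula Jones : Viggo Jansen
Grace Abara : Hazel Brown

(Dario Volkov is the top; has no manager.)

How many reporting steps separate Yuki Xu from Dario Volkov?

5

Chain from Yuki Xu up to Dario Volkov: Yuki Xu → Lysander Yamada → Fiona Dubois → Bao Ishikawa → Lucia Leclerc → Dario Volkov. That is 5 steps up, so Yuki Xu is 5 levels below Dario Volkov.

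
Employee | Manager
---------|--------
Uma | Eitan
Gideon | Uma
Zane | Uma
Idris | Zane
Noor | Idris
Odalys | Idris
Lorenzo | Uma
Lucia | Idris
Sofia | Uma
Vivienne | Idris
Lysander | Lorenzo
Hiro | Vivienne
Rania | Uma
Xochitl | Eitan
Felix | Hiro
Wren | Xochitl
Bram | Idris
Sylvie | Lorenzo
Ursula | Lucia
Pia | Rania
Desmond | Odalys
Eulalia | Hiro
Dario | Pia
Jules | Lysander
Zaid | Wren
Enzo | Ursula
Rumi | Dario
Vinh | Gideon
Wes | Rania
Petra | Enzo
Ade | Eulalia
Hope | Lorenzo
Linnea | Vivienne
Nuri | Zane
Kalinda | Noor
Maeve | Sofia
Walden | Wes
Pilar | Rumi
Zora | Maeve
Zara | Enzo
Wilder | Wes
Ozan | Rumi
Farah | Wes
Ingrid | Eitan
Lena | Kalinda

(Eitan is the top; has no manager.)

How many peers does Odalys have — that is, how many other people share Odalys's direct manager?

Odalys reports to Idris. Idris's other direct reports are Noor, Lucia, Vivienne, Bram — 4 peers.

4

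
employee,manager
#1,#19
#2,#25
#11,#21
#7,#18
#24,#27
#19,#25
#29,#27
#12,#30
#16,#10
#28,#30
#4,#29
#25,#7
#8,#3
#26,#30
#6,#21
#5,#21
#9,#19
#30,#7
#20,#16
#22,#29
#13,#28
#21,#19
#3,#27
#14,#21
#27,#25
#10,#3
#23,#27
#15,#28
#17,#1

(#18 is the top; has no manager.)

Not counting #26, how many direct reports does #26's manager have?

2

#26 reports to #30. #30's other direct reports are #28, #12 — 2 peers.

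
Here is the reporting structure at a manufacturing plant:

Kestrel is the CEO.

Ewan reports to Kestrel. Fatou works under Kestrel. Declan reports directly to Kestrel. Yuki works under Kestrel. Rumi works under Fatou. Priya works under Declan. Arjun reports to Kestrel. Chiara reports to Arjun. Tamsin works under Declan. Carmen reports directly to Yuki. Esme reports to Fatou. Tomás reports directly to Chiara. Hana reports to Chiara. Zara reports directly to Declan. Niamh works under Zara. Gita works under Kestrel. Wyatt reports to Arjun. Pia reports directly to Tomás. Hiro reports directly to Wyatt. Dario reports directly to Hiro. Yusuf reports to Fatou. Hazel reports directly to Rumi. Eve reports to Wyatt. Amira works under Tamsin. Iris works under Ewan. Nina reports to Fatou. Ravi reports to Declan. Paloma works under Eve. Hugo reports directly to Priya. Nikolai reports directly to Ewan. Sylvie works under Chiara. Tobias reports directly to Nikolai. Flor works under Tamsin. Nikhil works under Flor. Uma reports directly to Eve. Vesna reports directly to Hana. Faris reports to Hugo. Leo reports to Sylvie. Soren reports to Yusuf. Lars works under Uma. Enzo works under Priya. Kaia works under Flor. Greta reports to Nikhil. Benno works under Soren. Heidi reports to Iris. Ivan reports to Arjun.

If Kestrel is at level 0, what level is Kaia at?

4

Chain from Kaia up to Kestrel: Kaia → Flor → Tamsin → Declan → Kestrel. That is 4 steps up, so Kaia is 4 levels below Kestrel.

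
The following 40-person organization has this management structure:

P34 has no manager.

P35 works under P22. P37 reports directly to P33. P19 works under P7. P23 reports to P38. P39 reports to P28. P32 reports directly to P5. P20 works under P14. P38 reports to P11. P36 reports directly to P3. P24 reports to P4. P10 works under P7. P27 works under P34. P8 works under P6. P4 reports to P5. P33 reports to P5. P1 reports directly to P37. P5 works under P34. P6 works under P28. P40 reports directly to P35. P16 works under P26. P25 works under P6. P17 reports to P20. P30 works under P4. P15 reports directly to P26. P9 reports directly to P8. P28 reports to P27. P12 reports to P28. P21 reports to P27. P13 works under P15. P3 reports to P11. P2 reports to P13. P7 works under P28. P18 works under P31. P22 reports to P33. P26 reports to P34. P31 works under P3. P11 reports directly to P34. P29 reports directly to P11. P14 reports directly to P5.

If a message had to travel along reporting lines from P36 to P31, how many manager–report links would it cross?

P36 is 1 level below P3, and P31 is 1 level below P3 (their lowest common manager). The shortest path runs up from P36 to P3 and back down to P31: 1 + 1 = 2 links.

2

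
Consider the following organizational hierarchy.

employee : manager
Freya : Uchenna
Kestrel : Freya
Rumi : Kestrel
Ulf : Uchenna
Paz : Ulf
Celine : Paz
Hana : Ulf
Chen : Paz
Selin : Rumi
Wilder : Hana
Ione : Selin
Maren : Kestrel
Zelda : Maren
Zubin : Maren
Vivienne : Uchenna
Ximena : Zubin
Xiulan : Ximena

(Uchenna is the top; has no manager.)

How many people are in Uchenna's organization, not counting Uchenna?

17

Uchenna directly manages Freya, Ulf, Vivienne. Under Freya: Kestrel, Maren, Zubin, Ximena, Xiulan, Zelda, Rumi, Selin, Ione (9). Under Ulf: Hana, Wilder, Paz, Chen, Celine (5). Vivienne has no reports. So Uchenna's organization is 3 direct reports plus everyone under them: 10 + 6 + 1 = 17.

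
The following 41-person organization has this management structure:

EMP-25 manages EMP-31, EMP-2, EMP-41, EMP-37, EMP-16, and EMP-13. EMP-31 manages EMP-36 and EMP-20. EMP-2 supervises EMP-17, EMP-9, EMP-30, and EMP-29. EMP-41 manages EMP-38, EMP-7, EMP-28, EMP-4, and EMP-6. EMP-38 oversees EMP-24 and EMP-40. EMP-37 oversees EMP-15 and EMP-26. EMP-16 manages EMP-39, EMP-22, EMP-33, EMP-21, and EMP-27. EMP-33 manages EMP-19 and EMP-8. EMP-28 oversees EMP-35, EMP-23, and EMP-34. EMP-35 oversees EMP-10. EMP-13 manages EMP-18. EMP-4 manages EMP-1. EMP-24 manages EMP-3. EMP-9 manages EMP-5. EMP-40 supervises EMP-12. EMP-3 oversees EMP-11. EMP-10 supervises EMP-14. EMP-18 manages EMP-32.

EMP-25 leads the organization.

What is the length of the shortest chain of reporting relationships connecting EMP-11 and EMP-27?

EMP-11 is 5 levels below EMP-25, and EMP-27 is 2 levels below EMP-25 (their lowest common manager). The shortest path runs up from EMP-11 to EMP-25 and back down to EMP-27: 5 + 2 = 7 links.

7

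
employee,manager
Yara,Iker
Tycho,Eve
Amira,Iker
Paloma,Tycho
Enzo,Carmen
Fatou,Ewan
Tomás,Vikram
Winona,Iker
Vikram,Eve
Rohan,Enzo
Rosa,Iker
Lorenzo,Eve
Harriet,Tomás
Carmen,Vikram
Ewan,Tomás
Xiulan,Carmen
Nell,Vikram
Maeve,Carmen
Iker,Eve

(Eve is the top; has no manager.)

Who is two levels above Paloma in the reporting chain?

Eve

Paloma reports to Tycho, and Tycho reports to Eve. So Paloma's skip-level manager is Eve.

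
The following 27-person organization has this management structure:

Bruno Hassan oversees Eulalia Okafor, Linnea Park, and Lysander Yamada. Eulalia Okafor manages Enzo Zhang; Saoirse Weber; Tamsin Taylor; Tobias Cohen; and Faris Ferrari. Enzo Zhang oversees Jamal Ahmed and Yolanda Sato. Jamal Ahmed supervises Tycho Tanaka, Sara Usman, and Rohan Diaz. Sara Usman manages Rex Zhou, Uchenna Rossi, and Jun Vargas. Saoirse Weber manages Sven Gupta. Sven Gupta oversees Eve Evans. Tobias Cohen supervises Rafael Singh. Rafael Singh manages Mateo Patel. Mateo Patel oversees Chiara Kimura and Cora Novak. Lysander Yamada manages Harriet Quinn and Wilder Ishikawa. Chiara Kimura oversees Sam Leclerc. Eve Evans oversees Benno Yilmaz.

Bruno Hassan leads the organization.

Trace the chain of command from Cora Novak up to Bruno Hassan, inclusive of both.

Cora Novak -> Mateo Patel -> Rafael Singh -> Tobias Cohen -> Eulalia Okafor -> Bruno Hassan

Cora Novak reports to Mateo Patel. Mateo Patel reports to Rafael Singh. Rafael Singh reports to Tobias Cohen. Tobias Cohen reports to Eulalia Okafor. Eulalia Okafor reports to Bruno Hassan. Bruno Hassan is at the top.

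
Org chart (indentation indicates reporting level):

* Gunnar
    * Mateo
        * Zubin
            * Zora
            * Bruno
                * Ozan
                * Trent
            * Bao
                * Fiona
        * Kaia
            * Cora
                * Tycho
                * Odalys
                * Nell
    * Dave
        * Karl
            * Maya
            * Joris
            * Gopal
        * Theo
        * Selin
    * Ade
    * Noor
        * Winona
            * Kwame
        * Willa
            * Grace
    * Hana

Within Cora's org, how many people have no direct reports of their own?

The people in Cora's organization with no one reporting to them are Nell, Odalys, Tycho. That is 3.

3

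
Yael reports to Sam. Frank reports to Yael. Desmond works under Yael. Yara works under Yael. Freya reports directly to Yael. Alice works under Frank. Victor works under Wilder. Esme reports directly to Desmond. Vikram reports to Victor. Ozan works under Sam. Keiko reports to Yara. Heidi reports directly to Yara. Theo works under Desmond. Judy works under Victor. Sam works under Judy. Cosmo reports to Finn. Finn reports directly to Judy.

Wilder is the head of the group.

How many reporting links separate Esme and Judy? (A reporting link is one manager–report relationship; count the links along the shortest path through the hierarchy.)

4

Esme is in Judy's organization: the chain from Esme up to Judy is Esme → Desmond → Yael → Sam → Judy, which is 4 links.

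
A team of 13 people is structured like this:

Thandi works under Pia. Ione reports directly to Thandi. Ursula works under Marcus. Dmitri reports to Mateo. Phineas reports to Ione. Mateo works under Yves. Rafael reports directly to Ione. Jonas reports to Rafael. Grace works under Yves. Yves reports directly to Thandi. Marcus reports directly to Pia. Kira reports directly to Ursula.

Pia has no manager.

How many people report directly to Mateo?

Mateo directly manages Dmitri. That is 1 direct report.

1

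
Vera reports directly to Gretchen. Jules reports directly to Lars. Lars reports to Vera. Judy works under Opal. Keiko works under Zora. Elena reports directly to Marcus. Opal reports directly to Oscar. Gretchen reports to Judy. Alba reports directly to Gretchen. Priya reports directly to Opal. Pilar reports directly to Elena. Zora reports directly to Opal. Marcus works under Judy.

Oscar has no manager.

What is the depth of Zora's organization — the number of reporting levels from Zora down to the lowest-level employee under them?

1

The longest chain under Zora runs Zora → Keiko, which is 1 level below Zora.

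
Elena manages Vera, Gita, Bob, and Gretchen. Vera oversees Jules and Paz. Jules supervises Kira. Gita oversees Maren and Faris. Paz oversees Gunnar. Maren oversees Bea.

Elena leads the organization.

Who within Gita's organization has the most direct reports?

Gita

Direct-report counts within Gita's organization: Gita has 2; Maren has 1. The largest is 2, held by Gita.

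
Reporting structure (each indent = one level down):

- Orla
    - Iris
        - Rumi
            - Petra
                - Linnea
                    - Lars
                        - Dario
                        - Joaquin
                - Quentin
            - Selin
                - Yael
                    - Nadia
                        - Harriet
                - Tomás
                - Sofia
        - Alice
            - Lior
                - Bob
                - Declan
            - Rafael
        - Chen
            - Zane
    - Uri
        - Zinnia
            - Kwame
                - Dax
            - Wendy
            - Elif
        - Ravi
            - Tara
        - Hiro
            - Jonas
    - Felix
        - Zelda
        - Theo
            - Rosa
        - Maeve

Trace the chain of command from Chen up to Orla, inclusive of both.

Chen -> Iris -> Orla

Chen reports to Iris. Iris reports to Orla. Orla is at the top.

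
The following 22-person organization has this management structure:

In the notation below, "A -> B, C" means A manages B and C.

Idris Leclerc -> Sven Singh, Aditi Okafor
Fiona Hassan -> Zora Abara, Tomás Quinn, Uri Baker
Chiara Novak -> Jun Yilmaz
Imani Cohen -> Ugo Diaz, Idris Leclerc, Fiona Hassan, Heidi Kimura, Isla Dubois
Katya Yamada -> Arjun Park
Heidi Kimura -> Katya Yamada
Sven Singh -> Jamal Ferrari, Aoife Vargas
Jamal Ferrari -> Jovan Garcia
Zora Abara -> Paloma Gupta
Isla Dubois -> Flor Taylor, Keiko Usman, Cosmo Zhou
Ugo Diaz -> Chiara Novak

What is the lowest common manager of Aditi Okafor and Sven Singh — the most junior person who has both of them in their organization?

Idris Leclerc

Aditi Okafor's chain of managers is Idris Leclerc, Imani Cohen. Sven Singh's chain of managers is Idris Leclerc, Imani Cohen. The first manager that appears in both chains is Idris Leclerc.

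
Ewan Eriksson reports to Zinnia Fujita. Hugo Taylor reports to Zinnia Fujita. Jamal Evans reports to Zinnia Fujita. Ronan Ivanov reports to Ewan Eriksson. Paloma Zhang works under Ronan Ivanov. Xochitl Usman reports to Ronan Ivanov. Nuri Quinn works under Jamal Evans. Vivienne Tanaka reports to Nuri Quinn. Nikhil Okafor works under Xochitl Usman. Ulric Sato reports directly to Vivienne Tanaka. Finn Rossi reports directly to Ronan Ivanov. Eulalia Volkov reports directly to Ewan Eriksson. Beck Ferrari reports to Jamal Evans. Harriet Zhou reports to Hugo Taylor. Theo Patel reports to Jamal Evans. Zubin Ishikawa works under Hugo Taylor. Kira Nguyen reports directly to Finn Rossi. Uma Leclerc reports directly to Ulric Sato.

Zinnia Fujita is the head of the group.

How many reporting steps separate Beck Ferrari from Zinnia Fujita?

Chain from Beck Ferrari up to Zinnia Fujita: Beck Ferrari → Jamal Evans → Zinnia Fujita. That is 2 steps up, so Beck Ferrari is 2 levels below Zinnia Fujita.

2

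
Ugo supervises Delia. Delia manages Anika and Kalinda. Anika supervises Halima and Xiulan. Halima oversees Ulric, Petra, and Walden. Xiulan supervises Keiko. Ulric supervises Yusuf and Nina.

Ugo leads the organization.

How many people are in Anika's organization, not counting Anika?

Anika directly manages Halima, Xiulan. Under Halima: Walden, Petra, Ulric, Nina, Yusuf (5). Under Xiulan: Keiko (1). So Anika's organization is 2 direct reports plus everyone under them: 6 + 2 = 8.

8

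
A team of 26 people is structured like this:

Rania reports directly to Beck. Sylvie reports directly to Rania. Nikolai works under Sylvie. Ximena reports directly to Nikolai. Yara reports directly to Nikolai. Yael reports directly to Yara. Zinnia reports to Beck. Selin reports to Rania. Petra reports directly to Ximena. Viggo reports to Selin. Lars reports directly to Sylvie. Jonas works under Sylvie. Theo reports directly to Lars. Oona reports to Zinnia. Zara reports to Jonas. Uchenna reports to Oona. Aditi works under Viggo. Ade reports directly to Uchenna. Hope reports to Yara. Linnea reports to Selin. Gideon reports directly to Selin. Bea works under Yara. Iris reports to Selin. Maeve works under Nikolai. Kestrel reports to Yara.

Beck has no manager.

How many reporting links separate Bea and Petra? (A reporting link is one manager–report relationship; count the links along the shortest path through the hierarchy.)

4

Bea is 2 levels below Nikolai, and Petra is 2 levels below Nikolai (their lowest common manager). The shortest path runs up from Bea to Nikolai and back down to Petra: 2 + 2 = 4 links.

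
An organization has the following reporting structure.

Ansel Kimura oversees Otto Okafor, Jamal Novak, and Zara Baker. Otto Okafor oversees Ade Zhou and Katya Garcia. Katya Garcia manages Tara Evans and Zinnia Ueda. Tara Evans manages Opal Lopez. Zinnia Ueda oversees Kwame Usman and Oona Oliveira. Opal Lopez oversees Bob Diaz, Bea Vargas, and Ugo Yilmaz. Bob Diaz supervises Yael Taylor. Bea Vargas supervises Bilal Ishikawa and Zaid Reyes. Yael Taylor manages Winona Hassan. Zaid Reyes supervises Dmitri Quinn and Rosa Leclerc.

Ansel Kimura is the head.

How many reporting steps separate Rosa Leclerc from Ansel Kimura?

7

Chain from Rosa Leclerc up to Ansel Kimura: Rosa Leclerc → Zaid Reyes → Bea Vargas → Opal Lopez → Tara Evans → Katya Garcia → Otto Okafor → Ansel Kimura. That is 7 steps up, so Rosa Leclerc is 7 levels below Ansel Kimura.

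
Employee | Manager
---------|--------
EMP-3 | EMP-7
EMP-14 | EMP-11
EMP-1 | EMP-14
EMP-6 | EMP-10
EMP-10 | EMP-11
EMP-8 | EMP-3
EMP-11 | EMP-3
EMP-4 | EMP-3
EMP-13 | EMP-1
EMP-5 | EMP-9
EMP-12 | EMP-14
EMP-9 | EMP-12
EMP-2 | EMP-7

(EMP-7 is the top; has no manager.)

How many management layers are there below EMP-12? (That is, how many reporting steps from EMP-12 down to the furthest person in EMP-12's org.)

2

The longest chain under EMP-12 runs EMP-12 → EMP-9 → EMP-5, which is 2 levels below EMP-12.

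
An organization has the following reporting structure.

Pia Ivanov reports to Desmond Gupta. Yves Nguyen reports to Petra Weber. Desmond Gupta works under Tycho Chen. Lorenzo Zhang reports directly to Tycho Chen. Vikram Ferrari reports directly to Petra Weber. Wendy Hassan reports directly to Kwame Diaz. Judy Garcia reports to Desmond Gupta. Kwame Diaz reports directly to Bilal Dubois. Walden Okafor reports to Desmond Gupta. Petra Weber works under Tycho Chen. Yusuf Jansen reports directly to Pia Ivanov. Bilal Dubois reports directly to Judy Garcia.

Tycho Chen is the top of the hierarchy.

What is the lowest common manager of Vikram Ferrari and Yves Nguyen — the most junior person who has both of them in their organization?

Vikram Ferrari's chain of managers is Petra Weber, Tycho Chen. Yves Nguyen's chain of managers is Petra Weber, Tycho Chen. The first manager that appears in both chains is Petra Weber.

Petra Weber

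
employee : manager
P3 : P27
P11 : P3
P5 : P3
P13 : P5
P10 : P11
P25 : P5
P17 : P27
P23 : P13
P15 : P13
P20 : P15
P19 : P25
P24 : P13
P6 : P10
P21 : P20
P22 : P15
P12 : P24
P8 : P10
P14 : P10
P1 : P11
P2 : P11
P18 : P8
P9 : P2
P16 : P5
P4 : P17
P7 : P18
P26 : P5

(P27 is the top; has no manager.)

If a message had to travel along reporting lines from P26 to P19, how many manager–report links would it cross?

P26 is 1 level below P5, and P19 is 2 levels below P5 (their lowest common manager). The shortest path runs up from P26 to P5 and back down to P19: 1 + 2 = 3 links.

3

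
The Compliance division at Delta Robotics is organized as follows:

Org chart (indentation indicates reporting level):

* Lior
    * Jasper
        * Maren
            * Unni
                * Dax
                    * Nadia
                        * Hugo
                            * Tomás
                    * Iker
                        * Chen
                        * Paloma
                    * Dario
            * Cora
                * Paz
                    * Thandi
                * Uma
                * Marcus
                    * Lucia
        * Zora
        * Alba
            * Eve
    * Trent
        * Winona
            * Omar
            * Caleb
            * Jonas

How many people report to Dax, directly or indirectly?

Dax directly manages Nadia, Iker, Dario. Under Nadia: Hugo, Tomás (2). Under Iker: Paloma, Chen (2). Dario has no reports. So Dax's organization is 3 direct reports plus everyone under them: 3 + 3 + 1 = 7.

7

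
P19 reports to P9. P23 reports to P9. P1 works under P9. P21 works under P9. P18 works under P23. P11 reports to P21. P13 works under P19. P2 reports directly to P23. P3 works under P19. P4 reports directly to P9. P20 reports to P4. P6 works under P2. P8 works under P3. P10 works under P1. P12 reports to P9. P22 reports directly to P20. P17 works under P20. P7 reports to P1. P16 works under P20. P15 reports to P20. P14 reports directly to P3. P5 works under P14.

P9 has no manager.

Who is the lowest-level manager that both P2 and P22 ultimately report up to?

P2's chain of managers is P23, P9. P22's chain of managers is P20, P4, P9. The first manager that appears in both chains is P9.

P9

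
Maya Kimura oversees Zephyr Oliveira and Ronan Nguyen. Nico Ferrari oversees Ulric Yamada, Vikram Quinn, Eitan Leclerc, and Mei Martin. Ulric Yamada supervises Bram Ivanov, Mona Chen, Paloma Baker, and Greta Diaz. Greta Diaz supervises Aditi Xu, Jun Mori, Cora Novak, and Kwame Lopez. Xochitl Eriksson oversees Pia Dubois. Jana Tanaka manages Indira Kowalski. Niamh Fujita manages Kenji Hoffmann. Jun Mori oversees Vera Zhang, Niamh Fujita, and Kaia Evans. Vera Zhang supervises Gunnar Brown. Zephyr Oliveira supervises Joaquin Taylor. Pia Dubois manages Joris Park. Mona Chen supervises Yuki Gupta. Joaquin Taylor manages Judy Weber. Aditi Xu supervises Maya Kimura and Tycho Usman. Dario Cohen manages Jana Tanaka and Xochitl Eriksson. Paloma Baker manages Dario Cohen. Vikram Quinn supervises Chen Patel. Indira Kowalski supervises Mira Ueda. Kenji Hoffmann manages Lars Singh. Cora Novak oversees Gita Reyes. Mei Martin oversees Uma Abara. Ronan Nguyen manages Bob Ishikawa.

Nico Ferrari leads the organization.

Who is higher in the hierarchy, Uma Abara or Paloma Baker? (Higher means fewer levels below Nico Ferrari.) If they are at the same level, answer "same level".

Both Uma Abara and Paloma Baker are 2 levels below Nico Ferrari.

same level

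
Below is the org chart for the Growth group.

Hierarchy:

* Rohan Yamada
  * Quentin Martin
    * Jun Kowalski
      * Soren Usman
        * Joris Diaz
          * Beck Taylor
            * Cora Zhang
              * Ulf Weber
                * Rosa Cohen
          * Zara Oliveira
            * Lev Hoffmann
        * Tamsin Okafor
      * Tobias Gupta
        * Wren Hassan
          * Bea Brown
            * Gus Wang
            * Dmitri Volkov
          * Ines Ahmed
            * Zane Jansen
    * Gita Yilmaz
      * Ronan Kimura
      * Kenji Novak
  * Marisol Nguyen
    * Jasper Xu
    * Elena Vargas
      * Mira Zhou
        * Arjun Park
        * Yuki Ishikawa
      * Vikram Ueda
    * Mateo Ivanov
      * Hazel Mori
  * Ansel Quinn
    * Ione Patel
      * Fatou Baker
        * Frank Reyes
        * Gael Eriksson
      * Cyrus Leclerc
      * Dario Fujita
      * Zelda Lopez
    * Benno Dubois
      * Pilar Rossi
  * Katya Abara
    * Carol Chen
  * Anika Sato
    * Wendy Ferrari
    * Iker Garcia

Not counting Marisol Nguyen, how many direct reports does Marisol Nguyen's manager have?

Marisol Nguyen reports to Rohan Yamada. Rohan Yamada's other direct reports are Quentin Martin, Ansel Quinn, Katya Abara, Anika Sato — 4 peers.

4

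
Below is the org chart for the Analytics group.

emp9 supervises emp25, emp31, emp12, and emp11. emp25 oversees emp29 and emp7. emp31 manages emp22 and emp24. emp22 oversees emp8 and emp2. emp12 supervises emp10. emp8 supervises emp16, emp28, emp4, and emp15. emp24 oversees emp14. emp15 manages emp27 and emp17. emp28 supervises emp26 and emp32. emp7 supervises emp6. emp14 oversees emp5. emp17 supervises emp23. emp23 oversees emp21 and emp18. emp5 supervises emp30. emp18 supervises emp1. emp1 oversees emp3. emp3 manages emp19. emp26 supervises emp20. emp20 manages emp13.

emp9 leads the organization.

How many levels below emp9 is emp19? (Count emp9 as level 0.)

Chain from emp19 up to emp9: emp19 → emp3 → emp1 → emp18 → emp23 → emp17 → emp15 → emp8 → emp22 → emp31 → emp9. That is 10 steps up, so emp19 is 10 levels below emp9.

10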